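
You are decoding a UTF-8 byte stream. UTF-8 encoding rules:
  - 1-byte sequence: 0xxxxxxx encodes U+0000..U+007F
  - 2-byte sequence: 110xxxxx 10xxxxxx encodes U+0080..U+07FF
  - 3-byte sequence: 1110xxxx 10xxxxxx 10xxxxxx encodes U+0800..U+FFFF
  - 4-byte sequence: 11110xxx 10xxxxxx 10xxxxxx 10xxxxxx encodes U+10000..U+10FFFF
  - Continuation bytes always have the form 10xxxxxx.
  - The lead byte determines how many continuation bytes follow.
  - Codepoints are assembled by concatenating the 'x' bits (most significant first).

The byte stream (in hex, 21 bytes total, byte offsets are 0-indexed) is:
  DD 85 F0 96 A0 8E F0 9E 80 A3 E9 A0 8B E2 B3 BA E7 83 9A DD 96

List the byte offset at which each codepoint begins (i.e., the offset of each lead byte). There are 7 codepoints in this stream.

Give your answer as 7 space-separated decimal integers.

Answer: 0 2 6 10 13 16 19

Derivation:
Byte[0]=DD: 2-byte lead, need 1 cont bytes. acc=0x1D
Byte[1]=85: continuation. acc=(acc<<6)|0x05=0x745
Completed: cp=U+0745 (starts at byte 0)
Byte[2]=F0: 4-byte lead, need 3 cont bytes. acc=0x0
Byte[3]=96: continuation. acc=(acc<<6)|0x16=0x16
Byte[4]=A0: continuation. acc=(acc<<6)|0x20=0x5A0
Byte[5]=8E: continuation. acc=(acc<<6)|0x0E=0x1680E
Completed: cp=U+1680E (starts at byte 2)
Byte[6]=F0: 4-byte lead, need 3 cont bytes. acc=0x0
Byte[7]=9E: continuation. acc=(acc<<6)|0x1E=0x1E
Byte[8]=80: continuation. acc=(acc<<6)|0x00=0x780
Byte[9]=A3: continuation. acc=(acc<<6)|0x23=0x1E023
Completed: cp=U+1E023 (starts at byte 6)
Byte[10]=E9: 3-byte lead, need 2 cont bytes. acc=0x9
Byte[11]=A0: continuation. acc=(acc<<6)|0x20=0x260
Byte[12]=8B: continuation. acc=(acc<<6)|0x0B=0x980B
Completed: cp=U+980B (starts at byte 10)
Byte[13]=E2: 3-byte lead, need 2 cont bytes. acc=0x2
Byte[14]=B3: continuation. acc=(acc<<6)|0x33=0xB3
Byte[15]=BA: continuation. acc=(acc<<6)|0x3A=0x2CFA
Completed: cp=U+2CFA (starts at byte 13)
Byte[16]=E7: 3-byte lead, need 2 cont bytes. acc=0x7
Byte[17]=83: continuation. acc=(acc<<6)|0x03=0x1C3
Byte[18]=9A: continuation. acc=(acc<<6)|0x1A=0x70DA
Completed: cp=U+70DA (starts at byte 16)
Byte[19]=DD: 2-byte lead, need 1 cont bytes. acc=0x1D
Byte[20]=96: continuation. acc=(acc<<6)|0x16=0x756
Completed: cp=U+0756 (starts at byte 19)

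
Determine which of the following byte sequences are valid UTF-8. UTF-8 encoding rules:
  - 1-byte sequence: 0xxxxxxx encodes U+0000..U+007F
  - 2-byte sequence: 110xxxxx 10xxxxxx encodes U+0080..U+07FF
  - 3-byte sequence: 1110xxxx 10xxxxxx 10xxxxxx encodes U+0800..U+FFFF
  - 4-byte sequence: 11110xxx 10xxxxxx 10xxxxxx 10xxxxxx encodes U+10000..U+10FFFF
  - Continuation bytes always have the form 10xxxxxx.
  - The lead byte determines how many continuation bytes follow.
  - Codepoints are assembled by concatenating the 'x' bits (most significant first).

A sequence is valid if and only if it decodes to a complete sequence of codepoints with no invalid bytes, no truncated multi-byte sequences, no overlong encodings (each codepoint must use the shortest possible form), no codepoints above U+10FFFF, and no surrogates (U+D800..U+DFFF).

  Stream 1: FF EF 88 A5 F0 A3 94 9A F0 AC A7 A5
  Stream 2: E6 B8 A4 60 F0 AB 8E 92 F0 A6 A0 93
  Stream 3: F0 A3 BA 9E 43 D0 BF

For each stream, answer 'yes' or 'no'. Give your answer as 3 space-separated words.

Answer: no yes yes

Derivation:
Stream 1: error at byte offset 0. INVALID
Stream 2: decodes cleanly. VALID
Stream 3: decodes cleanly. VALID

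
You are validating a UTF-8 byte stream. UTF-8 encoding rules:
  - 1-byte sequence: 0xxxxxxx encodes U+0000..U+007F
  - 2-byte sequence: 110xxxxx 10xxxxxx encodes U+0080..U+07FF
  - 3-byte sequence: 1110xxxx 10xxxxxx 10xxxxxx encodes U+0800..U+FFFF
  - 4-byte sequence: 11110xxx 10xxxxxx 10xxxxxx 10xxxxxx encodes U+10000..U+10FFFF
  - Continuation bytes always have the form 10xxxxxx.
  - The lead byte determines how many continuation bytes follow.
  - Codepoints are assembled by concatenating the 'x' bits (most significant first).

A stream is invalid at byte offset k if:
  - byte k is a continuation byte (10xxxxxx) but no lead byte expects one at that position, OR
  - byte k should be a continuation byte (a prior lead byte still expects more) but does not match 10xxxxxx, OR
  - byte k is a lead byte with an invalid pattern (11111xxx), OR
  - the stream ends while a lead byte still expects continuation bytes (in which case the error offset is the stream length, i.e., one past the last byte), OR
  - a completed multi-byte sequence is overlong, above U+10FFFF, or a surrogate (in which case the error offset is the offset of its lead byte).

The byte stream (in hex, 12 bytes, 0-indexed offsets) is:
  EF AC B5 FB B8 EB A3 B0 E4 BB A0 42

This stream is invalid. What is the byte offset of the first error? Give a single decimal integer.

Byte[0]=EF: 3-byte lead, need 2 cont bytes. acc=0xF
Byte[1]=AC: continuation. acc=(acc<<6)|0x2C=0x3EC
Byte[2]=B5: continuation. acc=(acc<<6)|0x35=0xFB35
Completed: cp=U+FB35 (starts at byte 0)
Byte[3]=FB: INVALID lead byte (not 0xxx/110x/1110/11110)

Answer: 3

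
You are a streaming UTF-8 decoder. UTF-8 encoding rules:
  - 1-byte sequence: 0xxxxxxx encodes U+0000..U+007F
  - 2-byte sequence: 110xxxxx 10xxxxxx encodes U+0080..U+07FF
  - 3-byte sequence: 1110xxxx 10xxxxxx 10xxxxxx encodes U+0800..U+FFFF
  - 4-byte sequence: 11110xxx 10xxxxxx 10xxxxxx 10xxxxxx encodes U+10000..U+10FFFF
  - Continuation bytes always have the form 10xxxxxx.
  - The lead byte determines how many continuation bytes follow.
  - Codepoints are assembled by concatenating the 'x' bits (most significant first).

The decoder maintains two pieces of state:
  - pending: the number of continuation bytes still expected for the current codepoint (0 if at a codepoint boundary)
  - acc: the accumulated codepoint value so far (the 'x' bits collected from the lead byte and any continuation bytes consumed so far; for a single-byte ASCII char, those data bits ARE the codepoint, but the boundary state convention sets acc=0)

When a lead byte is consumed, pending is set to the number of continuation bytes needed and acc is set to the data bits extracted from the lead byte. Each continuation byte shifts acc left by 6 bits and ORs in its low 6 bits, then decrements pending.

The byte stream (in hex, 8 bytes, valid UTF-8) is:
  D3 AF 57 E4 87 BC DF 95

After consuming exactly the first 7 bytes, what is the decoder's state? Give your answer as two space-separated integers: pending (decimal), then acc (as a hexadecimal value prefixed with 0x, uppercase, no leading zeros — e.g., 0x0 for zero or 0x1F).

Answer: 1 0x1F

Derivation:
Byte[0]=D3: 2-byte lead. pending=1, acc=0x13
Byte[1]=AF: continuation. acc=(acc<<6)|0x2F=0x4EF, pending=0
Byte[2]=57: 1-byte. pending=0, acc=0x0
Byte[3]=E4: 3-byte lead. pending=2, acc=0x4
Byte[4]=87: continuation. acc=(acc<<6)|0x07=0x107, pending=1
Byte[5]=BC: continuation. acc=(acc<<6)|0x3C=0x41FC, pending=0
Byte[6]=DF: 2-byte lead. pending=1, acc=0x1F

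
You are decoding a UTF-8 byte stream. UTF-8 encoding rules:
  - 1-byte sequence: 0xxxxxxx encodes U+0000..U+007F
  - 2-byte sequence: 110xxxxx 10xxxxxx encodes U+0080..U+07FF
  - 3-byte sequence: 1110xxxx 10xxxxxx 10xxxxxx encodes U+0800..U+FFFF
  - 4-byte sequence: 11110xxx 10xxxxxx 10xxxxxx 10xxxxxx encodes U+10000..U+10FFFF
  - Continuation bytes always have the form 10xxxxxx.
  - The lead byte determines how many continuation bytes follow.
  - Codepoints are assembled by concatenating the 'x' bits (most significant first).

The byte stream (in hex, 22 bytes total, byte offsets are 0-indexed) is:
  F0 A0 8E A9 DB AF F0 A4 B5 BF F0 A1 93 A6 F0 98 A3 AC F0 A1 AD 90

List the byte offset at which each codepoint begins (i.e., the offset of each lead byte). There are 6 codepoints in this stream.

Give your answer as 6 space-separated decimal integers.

Byte[0]=F0: 4-byte lead, need 3 cont bytes. acc=0x0
Byte[1]=A0: continuation. acc=(acc<<6)|0x20=0x20
Byte[2]=8E: continuation. acc=(acc<<6)|0x0E=0x80E
Byte[3]=A9: continuation. acc=(acc<<6)|0x29=0x203A9
Completed: cp=U+203A9 (starts at byte 0)
Byte[4]=DB: 2-byte lead, need 1 cont bytes. acc=0x1B
Byte[5]=AF: continuation. acc=(acc<<6)|0x2F=0x6EF
Completed: cp=U+06EF (starts at byte 4)
Byte[6]=F0: 4-byte lead, need 3 cont bytes. acc=0x0
Byte[7]=A4: continuation. acc=(acc<<6)|0x24=0x24
Byte[8]=B5: continuation. acc=(acc<<6)|0x35=0x935
Byte[9]=BF: continuation. acc=(acc<<6)|0x3F=0x24D7F
Completed: cp=U+24D7F (starts at byte 6)
Byte[10]=F0: 4-byte lead, need 3 cont bytes. acc=0x0
Byte[11]=A1: continuation. acc=(acc<<6)|0x21=0x21
Byte[12]=93: continuation. acc=(acc<<6)|0x13=0x853
Byte[13]=A6: continuation. acc=(acc<<6)|0x26=0x214E6
Completed: cp=U+214E6 (starts at byte 10)
Byte[14]=F0: 4-byte lead, need 3 cont bytes. acc=0x0
Byte[15]=98: continuation. acc=(acc<<6)|0x18=0x18
Byte[16]=A3: continuation. acc=(acc<<6)|0x23=0x623
Byte[17]=AC: continuation. acc=(acc<<6)|0x2C=0x188EC
Completed: cp=U+188EC (starts at byte 14)
Byte[18]=F0: 4-byte lead, need 3 cont bytes. acc=0x0
Byte[19]=A1: continuation. acc=(acc<<6)|0x21=0x21
Byte[20]=AD: continuation. acc=(acc<<6)|0x2D=0x86D
Byte[21]=90: continuation. acc=(acc<<6)|0x10=0x21B50
Completed: cp=U+21B50 (starts at byte 18)

Answer: 0 4 6 10 14 18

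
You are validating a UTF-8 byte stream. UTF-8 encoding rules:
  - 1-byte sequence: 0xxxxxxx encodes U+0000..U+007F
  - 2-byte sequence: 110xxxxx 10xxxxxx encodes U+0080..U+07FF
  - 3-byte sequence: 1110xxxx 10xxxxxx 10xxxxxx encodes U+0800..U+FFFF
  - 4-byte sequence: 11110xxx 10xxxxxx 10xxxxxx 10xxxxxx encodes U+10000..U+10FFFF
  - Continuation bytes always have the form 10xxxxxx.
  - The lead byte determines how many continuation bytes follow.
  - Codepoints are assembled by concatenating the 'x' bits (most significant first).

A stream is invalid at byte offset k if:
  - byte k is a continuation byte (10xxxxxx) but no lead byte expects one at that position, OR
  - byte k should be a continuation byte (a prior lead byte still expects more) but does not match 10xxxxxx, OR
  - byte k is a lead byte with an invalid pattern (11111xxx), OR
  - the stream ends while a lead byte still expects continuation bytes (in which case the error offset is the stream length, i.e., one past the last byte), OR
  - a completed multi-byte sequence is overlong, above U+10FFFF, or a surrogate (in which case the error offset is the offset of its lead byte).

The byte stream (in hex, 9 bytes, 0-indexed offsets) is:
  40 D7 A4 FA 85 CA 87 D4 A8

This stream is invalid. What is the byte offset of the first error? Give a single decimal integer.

Answer: 3

Derivation:
Byte[0]=40: 1-byte ASCII. cp=U+0040
Byte[1]=D7: 2-byte lead, need 1 cont bytes. acc=0x17
Byte[2]=A4: continuation. acc=(acc<<6)|0x24=0x5E4
Completed: cp=U+05E4 (starts at byte 1)
Byte[3]=FA: INVALID lead byte (not 0xxx/110x/1110/11110)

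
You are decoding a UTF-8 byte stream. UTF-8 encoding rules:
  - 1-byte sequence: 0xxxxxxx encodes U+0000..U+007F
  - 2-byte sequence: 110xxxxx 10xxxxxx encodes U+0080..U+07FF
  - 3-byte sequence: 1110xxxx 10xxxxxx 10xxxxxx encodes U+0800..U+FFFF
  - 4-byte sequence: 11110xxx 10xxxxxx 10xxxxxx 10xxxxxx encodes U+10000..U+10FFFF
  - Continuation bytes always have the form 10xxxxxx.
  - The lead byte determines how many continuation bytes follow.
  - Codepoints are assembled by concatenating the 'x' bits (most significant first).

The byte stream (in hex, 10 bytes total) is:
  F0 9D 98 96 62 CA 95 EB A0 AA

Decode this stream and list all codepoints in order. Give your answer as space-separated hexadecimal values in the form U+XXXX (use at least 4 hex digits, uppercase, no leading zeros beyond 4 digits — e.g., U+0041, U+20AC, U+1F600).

Answer: U+1D616 U+0062 U+0295 U+B82A

Derivation:
Byte[0]=F0: 4-byte lead, need 3 cont bytes. acc=0x0
Byte[1]=9D: continuation. acc=(acc<<6)|0x1D=0x1D
Byte[2]=98: continuation. acc=(acc<<6)|0x18=0x758
Byte[3]=96: continuation. acc=(acc<<6)|0x16=0x1D616
Completed: cp=U+1D616 (starts at byte 0)
Byte[4]=62: 1-byte ASCII. cp=U+0062
Byte[5]=CA: 2-byte lead, need 1 cont bytes. acc=0xA
Byte[6]=95: continuation. acc=(acc<<6)|0x15=0x295
Completed: cp=U+0295 (starts at byte 5)
Byte[7]=EB: 3-byte lead, need 2 cont bytes. acc=0xB
Byte[8]=A0: continuation. acc=(acc<<6)|0x20=0x2E0
Byte[9]=AA: continuation. acc=(acc<<6)|0x2A=0xB82A
Completed: cp=U+B82A (starts at byte 7)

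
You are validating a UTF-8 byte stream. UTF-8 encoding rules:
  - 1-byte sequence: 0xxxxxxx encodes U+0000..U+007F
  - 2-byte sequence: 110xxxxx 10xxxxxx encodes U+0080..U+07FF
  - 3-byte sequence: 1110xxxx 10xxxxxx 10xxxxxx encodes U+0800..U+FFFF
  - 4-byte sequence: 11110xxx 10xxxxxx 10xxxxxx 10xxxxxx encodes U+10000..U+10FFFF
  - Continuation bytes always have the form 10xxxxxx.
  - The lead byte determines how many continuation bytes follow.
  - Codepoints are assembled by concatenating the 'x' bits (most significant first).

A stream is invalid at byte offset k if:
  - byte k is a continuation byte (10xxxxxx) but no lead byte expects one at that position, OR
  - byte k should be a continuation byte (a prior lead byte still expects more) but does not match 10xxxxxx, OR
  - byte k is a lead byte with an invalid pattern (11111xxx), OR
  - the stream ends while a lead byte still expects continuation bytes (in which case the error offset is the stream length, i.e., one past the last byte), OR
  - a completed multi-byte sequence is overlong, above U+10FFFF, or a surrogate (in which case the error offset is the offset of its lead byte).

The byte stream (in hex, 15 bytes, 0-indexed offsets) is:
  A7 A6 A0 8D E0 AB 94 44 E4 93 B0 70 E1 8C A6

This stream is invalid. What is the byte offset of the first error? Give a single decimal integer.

Byte[0]=A7: INVALID lead byte (not 0xxx/110x/1110/11110)

Answer: 0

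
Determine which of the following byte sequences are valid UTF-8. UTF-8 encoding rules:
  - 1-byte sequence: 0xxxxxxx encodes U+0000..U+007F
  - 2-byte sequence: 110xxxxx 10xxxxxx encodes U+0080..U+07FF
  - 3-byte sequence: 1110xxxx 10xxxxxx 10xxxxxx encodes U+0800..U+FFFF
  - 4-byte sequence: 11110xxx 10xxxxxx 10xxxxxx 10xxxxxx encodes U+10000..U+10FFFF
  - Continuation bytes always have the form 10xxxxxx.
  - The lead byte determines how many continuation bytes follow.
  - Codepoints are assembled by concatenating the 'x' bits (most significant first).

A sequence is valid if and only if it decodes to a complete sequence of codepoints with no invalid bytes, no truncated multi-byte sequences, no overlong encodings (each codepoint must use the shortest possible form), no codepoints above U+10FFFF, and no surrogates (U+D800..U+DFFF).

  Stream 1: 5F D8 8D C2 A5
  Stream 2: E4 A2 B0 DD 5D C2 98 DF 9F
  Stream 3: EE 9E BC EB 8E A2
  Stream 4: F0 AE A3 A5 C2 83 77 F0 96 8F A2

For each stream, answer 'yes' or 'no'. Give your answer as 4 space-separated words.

Answer: yes no yes yes

Derivation:
Stream 1: decodes cleanly. VALID
Stream 2: error at byte offset 4. INVALID
Stream 3: decodes cleanly. VALID
Stream 4: decodes cleanly. VALID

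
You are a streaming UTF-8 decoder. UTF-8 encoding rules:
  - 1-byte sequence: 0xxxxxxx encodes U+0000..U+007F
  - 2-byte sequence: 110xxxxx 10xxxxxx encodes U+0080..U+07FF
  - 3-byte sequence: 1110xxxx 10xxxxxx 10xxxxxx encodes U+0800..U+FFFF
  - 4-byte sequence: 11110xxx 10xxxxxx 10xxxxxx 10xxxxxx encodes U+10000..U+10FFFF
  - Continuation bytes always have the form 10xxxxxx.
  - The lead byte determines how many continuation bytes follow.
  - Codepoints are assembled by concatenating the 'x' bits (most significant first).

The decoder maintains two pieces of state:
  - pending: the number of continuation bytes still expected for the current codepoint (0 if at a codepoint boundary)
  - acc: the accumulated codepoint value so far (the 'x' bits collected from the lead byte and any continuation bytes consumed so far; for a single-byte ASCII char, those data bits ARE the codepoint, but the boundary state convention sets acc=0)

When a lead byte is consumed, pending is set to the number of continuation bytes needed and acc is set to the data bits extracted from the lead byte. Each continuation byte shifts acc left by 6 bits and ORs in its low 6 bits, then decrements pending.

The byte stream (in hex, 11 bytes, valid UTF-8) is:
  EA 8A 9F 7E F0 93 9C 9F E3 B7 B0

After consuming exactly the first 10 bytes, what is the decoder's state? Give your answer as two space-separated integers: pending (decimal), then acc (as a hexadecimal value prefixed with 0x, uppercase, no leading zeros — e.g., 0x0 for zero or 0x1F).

Answer: 1 0xF7

Derivation:
Byte[0]=EA: 3-byte lead. pending=2, acc=0xA
Byte[1]=8A: continuation. acc=(acc<<6)|0x0A=0x28A, pending=1
Byte[2]=9F: continuation. acc=(acc<<6)|0x1F=0xA29F, pending=0
Byte[3]=7E: 1-byte. pending=0, acc=0x0
Byte[4]=F0: 4-byte lead. pending=3, acc=0x0
Byte[5]=93: continuation. acc=(acc<<6)|0x13=0x13, pending=2
Byte[6]=9C: continuation. acc=(acc<<6)|0x1C=0x4DC, pending=1
Byte[7]=9F: continuation. acc=(acc<<6)|0x1F=0x1371F, pending=0
Byte[8]=E3: 3-byte lead. pending=2, acc=0x3
Byte[9]=B7: continuation. acc=(acc<<6)|0x37=0xF7, pending=1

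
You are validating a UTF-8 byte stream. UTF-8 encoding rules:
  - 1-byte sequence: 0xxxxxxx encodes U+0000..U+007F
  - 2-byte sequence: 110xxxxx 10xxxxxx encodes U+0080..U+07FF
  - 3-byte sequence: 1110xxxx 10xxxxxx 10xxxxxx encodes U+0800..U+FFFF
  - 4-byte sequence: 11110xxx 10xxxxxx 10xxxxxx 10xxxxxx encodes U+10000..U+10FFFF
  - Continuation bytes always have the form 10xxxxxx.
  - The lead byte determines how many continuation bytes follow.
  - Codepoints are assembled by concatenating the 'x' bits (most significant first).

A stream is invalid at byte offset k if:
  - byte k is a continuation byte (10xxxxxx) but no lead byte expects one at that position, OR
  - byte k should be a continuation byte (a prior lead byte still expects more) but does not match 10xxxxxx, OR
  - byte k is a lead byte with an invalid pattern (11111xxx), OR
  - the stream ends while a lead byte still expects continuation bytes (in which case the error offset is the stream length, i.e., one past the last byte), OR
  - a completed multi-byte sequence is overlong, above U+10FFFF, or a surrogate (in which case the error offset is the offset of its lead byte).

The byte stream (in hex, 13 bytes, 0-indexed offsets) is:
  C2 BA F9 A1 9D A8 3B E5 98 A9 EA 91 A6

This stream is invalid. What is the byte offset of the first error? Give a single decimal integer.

Answer: 2

Derivation:
Byte[0]=C2: 2-byte lead, need 1 cont bytes. acc=0x2
Byte[1]=BA: continuation. acc=(acc<<6)|0x3A=0xBA
Completed: cp=U+00BA (starts at byte 0)
Byte[2]=F9: INVALID lead byte (not 0xxx/110x/1110/11110)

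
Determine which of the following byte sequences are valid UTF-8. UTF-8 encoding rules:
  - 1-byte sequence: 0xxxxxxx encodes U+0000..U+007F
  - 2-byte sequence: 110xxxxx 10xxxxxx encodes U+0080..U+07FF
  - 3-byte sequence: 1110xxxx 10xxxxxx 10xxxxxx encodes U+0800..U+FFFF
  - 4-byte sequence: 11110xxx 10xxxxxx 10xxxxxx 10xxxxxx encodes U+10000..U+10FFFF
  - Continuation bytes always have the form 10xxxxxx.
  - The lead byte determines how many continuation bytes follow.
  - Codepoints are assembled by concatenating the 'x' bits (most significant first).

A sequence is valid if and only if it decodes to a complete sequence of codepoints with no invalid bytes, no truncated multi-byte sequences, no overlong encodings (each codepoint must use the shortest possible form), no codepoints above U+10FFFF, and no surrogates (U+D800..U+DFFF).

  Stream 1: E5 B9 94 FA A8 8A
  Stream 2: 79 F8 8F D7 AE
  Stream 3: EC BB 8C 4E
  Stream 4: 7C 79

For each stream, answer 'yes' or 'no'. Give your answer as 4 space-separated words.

Answer: no no yes yes

Derivation:
Stream 1: error at byte offset 3. INVALID
Stream 2: error at byte offset 1. INVALID
Stream 3: decodes cleanly. VALID
Stream 4: decodes cleanly. VALID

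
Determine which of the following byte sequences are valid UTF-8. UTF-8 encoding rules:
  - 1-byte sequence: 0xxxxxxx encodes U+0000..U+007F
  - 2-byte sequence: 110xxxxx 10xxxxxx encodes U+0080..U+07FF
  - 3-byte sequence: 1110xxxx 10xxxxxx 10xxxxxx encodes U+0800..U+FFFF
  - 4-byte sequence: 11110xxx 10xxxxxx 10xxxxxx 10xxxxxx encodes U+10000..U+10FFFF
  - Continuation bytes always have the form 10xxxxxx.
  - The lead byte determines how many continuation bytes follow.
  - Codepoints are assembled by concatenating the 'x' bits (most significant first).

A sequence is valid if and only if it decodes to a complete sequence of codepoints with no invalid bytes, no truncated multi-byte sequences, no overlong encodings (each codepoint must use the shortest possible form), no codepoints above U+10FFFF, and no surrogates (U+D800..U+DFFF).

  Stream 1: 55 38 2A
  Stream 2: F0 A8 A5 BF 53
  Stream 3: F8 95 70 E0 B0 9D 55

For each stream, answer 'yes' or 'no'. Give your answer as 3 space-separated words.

Stream 1: decodes cleanly. VALID
Stream 2: decodes cleanly. VALID
Stream 3: error at byte offset 0. INVALID

Answer: yes yes no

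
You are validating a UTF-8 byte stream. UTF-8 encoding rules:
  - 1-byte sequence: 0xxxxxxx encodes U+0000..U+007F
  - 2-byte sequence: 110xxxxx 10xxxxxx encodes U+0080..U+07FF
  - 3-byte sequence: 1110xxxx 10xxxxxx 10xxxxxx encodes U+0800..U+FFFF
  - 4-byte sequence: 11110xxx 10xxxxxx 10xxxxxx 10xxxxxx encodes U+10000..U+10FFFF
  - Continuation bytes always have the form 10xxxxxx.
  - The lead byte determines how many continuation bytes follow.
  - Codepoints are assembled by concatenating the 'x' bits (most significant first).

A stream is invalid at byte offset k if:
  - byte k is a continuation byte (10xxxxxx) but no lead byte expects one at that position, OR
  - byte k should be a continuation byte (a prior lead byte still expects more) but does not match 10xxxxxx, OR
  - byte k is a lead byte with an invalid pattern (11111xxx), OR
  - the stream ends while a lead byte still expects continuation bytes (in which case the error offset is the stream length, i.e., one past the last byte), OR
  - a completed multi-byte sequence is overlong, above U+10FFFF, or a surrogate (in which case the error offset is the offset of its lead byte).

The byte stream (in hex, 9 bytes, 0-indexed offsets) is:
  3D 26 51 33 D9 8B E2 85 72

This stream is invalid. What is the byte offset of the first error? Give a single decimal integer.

Answer: 8

Derivation:
Byte[0]=3D: 1-byte ASCII. cp=U+003D
Byte[1]=26: 1-byte ASCII. cp=U+0026
Byte[2]=51: 1-byte ASCII. cp=U+0051
Byte[3]=33: 1-byte ASCII. cp=U+0033
Byte[4]=D9: 2-byte lead, need 1 cont bytes. acc=0x19
Byte[5]=8B: continuation. acc=(acc<<6)|0x0B=0x64B
Completed: cp=U+064B (starts at byte 4)
Byte[6]=E2: 3-byte lead, need 2 cont bytes. acc=0x2
Byte[7]=85: continuation. acc=(acc<<6)|0x05=0x85
Byte[8]=72: expected 10xxxxxx continuation. INVALID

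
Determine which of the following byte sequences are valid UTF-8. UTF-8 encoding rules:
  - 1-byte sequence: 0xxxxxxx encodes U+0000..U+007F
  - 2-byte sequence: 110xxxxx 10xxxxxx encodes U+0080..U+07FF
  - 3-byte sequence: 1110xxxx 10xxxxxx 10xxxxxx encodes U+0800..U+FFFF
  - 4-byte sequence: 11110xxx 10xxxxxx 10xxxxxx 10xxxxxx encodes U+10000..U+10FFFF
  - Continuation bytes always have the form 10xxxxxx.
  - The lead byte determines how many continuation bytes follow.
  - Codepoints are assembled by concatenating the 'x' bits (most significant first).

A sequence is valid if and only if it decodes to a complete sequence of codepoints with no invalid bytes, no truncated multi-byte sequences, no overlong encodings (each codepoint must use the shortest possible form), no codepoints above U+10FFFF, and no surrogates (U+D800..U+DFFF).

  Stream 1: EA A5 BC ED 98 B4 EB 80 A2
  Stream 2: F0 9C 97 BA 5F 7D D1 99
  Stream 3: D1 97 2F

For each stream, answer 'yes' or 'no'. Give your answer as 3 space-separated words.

Stream 1: decodes cleanly. VALID
Stream 2: decodes cleanly. VALID
Stream 3: decodes cleanly. VALID

Answer: yes yes yes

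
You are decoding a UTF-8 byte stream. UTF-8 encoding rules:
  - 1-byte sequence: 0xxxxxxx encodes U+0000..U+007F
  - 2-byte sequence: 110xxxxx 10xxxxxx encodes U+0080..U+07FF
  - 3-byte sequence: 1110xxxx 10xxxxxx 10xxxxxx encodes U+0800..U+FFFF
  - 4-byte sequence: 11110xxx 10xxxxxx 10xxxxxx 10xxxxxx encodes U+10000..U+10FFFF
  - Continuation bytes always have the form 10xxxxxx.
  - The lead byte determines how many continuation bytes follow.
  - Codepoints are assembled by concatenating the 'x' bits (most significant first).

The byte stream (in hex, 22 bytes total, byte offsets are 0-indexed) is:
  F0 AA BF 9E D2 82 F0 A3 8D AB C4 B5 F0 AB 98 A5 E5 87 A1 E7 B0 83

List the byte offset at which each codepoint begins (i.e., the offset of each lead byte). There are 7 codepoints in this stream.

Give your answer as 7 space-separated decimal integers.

Byte[0]=F0: 4-byte lead, need 3 cont bytes. acc=0x0
Byte[1]=AA: continuation. acc=(acc<<6)|0x2A=0x2A
Byte[2]=BF: continuation. acc=(acc<<6)|0x3F=0xABF
Byte[3]=9E: continuation. acc=(acc<<6)|0x1E=0x2AFDE
Completed: cp=U+2AFDE (starts at byte 0)
Byte[4]=D2: 2-byte lead, need 1 cont bytes. acc=0x12
Byte[5]=82: continuation. acc=(acc<<6)|0x02=0x482
Completed: cp=U+0482 (starts at byte 4)
Byte[6]=F0: 4-byte lead, need 3 cont bytes. acc=0x0
Byte[7]=A3: continuation. acc=(acc<<6)|0x23=0x23
Byte[8]=8D: continuation. acc=(acc<<6)|0x0D=0x8CD
Byte[9]=AB: continuation. acc=(acc<<6)|0x2B=0x2336B
Completed: cp=U+2336B (starts at byte 6)
Byte[10]=C4: 2-byte lead, need 1 cont bytes. acc=0x4
Byte[11]=B5: continuation. acc=(acc<<6)|0x35=0x135
Completed: cp=U+0135 (starts at byte 10)
Byte[12]=F0: 4-byte lead, need 3 cont bytes. acc=0x0
Byte[13]=AB: continuation. acc=(acc<<6)|0x2B=0x2B
Byte[14]=98: continuation. acc=(acc<<6)|0x18=0xAD8
Byte[15]=A5: continuation. acc=(acc<<6)|0x25=0x2B625
Completed: cp=U+2B625 (starts at byte 12)
Byte[16]=E5: 3-byte lead, need 2 cont bytes. acc=0x5
Byte[17]=87: continuation. acc=(acc<<6)|0x07=0x147
Byte[18]=A1: continuation. acc=(acc<<6)|0x21=0x51E1
Completed: cp=U+51E1 (starts at byte 16)
Byte[19]=E7: 3-byte lead, need 2 cont bytes. acc=0x7
Byte[20]=B0: continuation. acc=(acc<<6)|0x30=0x1F0
Byte[21]=83: continuation. acc=(acc<<6)|0x03=0x7C03
Completed: cp=U+7C03 (starts at byte 19)

Answer: 0 4 6 10 12 16 19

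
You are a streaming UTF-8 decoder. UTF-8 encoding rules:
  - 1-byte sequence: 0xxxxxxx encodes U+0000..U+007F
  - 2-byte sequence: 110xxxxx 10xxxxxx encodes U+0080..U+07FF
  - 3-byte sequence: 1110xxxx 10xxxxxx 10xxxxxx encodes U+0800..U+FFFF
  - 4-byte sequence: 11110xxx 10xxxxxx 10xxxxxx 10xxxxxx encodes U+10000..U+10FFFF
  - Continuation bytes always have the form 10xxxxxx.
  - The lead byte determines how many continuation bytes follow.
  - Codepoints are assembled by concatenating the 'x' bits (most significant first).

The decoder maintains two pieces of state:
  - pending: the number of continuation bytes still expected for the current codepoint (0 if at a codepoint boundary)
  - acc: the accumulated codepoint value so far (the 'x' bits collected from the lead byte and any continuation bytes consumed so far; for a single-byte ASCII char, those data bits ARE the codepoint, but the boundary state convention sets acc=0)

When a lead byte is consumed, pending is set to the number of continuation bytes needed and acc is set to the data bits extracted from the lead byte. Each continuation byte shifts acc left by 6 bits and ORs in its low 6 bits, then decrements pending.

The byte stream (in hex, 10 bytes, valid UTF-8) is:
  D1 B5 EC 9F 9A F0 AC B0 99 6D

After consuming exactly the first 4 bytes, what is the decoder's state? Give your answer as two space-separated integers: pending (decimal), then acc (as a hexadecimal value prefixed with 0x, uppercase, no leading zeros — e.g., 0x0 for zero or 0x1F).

Answer: 1 0x31F

Derivation:
Byte[0]=D1: 2-byte lead. pending=1, acc=0x11
Byte[1]=B5: continuation. acc=(acc<<6)|0x35=0x475, pending=0
Byte[2]=EC: 3-byte lead. pending=2, acc=0xC
Byte[3]=9F: continuation. acc=(acc<<6)|0x1F=0x31F, pending=1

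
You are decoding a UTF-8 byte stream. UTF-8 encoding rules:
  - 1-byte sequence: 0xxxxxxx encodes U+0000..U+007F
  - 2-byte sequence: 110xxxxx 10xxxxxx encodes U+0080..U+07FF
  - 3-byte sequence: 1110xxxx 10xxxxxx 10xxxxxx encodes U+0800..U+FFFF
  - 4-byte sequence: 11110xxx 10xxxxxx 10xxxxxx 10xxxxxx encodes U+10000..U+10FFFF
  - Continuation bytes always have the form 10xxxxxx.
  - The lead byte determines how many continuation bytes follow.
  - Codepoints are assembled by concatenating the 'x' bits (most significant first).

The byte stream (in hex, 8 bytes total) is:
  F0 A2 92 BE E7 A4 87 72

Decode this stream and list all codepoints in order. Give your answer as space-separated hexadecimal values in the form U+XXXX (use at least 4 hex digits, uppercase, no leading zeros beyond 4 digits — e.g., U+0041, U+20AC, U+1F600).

Byte[0]=F0: 4-byte lead, need 3 cont bytes. acc=0x0
Byte[1]=A2: continuation. acc=(acc<<6)|0x22=0x22
Byte[2]=92: continuation. acc=(acc<<6)|0x12=0x892
Byte[3]=BE: continuation. acc=(acc<<6)|0x3E=0x224BE
Completed: cp=U+224BE (starts at byte 0)
Byte[4]=E7: 3-byte lead, need 2 cont bytes. acc=0x7
Byte[5]=A4: continuation. acc=(acc<<6)|0x24=0x1E4
Byte[6]=87: continuation. acc=(acc<<6)|0x07=0x7907
Completed: cp=U+7907 (starts at byte 4)
Byte[7]=72: 1-byte ASCII. cp=U+0072

Answer: U+224BE U+7907 U+0072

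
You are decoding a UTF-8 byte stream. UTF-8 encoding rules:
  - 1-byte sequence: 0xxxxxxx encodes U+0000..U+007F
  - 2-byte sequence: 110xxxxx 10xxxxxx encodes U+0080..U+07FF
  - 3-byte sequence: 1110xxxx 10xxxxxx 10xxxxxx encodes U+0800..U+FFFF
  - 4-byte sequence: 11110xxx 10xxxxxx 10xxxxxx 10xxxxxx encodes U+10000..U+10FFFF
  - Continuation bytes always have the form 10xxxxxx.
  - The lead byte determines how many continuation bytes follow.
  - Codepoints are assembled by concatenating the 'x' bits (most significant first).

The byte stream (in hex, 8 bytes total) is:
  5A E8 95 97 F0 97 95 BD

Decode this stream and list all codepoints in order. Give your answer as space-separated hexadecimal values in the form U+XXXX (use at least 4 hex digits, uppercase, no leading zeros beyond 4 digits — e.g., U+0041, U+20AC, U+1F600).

Byte[0]=5A: 1-byte ASCII. cp=U+005A
Byte[1]=E8: 3-byte lead, need 2 cont bytes. acc=0x8
Byte[2]=95: continuation. acc=(acc<<6)|0x15=0x215
Byte[3]=97: continuation. acc=(acc<<6)|0x17=0x8557
Completed: cp=U+8557 (starts at byte 1)
Byte[4]=F0: 4-byte lead, need 3 cont bytes. acc=0x0
Byte[5]=97: continuation. acc=(acc<<6)|0x17=0x17
Byte[6]=95: continuation. acc=(acc<<6)|0x15=0x5D5
Byte[7]=BD: continuation. acc=(acc<<6)|0x3D=0x1757D
Completed: cp=U+1757D (starts at byte 4)

Answer: U+005A U+8557 U+1757D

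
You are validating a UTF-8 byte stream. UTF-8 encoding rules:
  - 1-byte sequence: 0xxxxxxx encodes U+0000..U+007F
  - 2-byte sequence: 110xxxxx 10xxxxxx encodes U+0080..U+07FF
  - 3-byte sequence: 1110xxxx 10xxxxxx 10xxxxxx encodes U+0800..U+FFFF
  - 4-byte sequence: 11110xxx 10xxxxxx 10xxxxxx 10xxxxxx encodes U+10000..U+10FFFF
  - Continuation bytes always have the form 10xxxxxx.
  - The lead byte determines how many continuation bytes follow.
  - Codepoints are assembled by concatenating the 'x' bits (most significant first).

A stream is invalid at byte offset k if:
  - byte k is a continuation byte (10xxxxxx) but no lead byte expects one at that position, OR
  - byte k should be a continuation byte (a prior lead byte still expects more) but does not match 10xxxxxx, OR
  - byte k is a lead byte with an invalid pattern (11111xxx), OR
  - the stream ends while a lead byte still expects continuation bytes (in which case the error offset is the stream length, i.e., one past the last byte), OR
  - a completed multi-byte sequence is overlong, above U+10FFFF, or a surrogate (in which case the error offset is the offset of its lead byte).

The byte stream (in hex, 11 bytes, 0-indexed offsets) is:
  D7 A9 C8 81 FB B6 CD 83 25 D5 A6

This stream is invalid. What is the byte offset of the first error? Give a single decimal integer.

Byte[0]=D7: 2-byte lead, need 1 cont bytes. acc=0x17
Byte[1]=A9: continuation. acc=(acc<<6)|0x29=0x5E9
Completed: cp=U+05E9 (starts at byte 0)
Byte[2]=C8: 2-byte lead, need 1 cont bytes. acc=0x8
Byte[3]=81: continuation. acc=(acc<<6)|0x01=0x201
Completed: cp=U+0201 (starts at byte 2)
Byte[4]=FB: INVALID lead byte (not 0xxx/110x/1110/11110)

Answer: 4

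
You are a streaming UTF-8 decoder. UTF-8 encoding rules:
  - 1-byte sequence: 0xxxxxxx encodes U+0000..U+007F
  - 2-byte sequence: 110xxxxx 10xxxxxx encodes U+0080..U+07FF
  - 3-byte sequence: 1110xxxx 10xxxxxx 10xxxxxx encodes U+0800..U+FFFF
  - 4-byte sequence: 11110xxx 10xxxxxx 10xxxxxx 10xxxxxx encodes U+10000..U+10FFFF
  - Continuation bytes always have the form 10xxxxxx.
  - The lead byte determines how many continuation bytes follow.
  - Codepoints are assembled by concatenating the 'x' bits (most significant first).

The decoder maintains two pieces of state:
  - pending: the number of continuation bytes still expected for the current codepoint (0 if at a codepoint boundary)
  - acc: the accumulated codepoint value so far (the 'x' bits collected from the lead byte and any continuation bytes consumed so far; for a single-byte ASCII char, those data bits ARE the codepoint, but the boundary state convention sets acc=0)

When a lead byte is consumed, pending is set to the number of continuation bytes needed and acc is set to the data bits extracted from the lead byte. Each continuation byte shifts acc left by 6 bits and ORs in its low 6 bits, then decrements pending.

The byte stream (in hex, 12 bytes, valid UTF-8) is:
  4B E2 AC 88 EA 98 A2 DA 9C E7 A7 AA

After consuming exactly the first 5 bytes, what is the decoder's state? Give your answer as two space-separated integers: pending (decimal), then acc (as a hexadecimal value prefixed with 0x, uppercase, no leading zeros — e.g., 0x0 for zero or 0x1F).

Byte[0]=4B: 1-byte. pending=0, acc=0x0
Byte[1]=E2: 3-byte lead. pending=2, acc=0x2
Byte[2]=AC: continuation. acc=(acc<<6)|0x2C=0xAC, pending=1
Byte[3]=88: continuation. acc=(acc<<6)|0x08=0x2B08, pending=0
Byte[4]=EA: 3-byte lead. pending=2, acc=0xA

Answer: 2 0xA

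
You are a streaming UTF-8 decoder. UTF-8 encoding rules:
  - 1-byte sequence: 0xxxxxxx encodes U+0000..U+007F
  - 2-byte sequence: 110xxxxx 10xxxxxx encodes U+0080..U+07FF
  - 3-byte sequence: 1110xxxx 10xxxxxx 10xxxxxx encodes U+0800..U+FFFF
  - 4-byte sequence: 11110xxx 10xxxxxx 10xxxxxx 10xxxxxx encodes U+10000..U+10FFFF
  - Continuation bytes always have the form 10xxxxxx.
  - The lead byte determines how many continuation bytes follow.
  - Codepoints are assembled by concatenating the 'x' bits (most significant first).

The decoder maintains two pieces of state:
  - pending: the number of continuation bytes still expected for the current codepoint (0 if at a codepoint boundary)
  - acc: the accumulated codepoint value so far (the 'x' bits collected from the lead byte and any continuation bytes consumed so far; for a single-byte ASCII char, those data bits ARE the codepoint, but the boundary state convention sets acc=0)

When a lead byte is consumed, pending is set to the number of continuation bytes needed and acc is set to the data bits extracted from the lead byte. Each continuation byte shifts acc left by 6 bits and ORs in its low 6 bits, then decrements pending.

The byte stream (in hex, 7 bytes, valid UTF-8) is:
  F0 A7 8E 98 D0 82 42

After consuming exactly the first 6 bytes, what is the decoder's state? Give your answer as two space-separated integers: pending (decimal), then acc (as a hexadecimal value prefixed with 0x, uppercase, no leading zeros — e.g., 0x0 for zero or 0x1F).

Answer: 0 0x402

Derivation:
Byte[0]=F0: 4-byte lead. pending=3, acc=0x0
Byte[1]=A7: continuation. acc=(acc<<6)|0x27=0x27, pending=2
Byte[2]=8E: continuation. acc=(acc<<6)|0x0E=0x9CE, pending=1
Byte[3]=98: continuation. acc=(acc<<6)|0x18=0x27398, pending=0
Byte[4]=D0: 2-byte lead. pending=1, acc=0x10
Byte[5]=82: continuation. acc=(acc<<6)|0x02=0x402, pending=0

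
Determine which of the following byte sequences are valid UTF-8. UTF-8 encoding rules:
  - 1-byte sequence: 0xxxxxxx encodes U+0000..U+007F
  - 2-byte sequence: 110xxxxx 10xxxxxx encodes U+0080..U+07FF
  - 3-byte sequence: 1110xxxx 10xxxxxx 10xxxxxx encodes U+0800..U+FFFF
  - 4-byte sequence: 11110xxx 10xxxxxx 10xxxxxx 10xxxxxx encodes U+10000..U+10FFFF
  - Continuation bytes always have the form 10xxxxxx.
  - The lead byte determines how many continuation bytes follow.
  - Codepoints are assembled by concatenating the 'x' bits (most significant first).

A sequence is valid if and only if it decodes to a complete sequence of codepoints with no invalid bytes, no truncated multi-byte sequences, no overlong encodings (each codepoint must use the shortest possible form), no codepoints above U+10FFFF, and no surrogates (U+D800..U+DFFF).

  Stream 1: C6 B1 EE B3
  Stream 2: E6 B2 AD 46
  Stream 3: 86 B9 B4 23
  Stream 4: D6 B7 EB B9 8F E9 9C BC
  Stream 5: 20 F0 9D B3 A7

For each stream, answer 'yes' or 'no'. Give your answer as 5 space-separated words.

Answer: no yes no yes yes

Derivation:
Stream 1: error at byte offset 4. INVALID
Stream 2: decodes cleanly. VALID
Stream 3: error at byte offset 0. INVALID
Stream 4: decodes cleanly. VALID
Stream 5: decodes cleanly. VALID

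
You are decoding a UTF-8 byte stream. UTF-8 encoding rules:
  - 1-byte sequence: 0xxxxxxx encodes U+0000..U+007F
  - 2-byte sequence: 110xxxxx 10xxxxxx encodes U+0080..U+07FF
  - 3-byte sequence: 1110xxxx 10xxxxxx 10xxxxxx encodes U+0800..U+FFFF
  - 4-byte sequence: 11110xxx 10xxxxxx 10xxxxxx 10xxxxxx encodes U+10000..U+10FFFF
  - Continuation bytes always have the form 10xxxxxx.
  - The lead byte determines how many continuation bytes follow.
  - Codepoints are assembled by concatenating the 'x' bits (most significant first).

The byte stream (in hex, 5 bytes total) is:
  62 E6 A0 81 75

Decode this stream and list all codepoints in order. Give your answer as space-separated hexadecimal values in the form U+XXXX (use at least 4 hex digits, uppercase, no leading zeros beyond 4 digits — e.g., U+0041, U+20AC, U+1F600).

Byte[0]=62: 1-byte ASCII. cp=U+0062
Byte[1]=E6: 3-byte lead, need 2 cont bytes. acc=0x6
Byte[2]=A0: continuation. acc=(acc<<6)|0x20=0x1A0
Byte[3]=81: continuation. acc=(acc<<6)|0x01=0x6801
Completed: cp=U+6801 (starts at byte 1)
Byte[4]=75: 1-byte ASCII. cp=U+0075

Answer: U+0062 U+6801 U+0075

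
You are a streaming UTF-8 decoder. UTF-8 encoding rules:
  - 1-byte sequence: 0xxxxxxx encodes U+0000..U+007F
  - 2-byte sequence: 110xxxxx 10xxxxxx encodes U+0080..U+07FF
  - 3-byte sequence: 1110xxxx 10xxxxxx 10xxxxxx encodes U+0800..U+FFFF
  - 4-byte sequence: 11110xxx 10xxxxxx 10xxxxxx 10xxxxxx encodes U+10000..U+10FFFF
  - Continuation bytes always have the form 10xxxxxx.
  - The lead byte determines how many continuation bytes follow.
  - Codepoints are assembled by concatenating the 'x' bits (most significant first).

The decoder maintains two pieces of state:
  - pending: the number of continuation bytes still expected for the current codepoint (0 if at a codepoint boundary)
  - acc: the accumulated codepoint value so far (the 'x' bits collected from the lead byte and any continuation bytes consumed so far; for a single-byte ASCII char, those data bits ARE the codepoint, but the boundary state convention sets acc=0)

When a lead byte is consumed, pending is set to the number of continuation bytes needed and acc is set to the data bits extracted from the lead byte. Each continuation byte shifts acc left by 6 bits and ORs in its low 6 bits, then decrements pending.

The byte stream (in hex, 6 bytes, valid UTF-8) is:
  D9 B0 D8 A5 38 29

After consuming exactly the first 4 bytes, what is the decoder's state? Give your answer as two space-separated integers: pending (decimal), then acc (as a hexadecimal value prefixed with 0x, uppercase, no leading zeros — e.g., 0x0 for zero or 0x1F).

Byte[0]=D9: 2-byte lead. pending=1, acc=0x19
Byte[1]=B0: continuation. acc=(acc<<6)|0x30=0x670, pending=0
Byte[2]=D8: 2-byte lead. pending=1, acc=0x18
Byte[3]=A5: continuation. acc=(acc<<6)|0x25=0x625, pending=0

Answer: 0 0x625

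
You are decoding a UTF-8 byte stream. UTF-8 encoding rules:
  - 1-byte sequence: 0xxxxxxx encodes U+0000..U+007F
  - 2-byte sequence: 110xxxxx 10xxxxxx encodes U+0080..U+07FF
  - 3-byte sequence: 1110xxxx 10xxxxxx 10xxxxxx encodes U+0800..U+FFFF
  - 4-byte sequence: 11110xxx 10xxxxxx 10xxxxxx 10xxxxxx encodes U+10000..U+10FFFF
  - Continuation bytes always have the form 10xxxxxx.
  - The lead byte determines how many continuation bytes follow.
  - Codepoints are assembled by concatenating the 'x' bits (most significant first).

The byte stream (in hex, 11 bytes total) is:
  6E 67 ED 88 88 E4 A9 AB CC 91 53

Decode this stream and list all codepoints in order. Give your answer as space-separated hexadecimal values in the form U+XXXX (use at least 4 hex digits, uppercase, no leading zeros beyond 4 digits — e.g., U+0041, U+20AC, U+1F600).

Byte[0]=6E: 1-byte ASCII. cp=U+006E
Byte[1]=67: 1-byte ASCII. cp=U+0067
Byte[2]=ED: 3-byte lead, need 2 cont bytes. acc=0xD
Byte[3]=88: continuation. acc=(acc<<6)|0x08=0x348
Byte[4]=88: continuation. acc=(acc<<6)|0x08=0xD208
Completed: cp=U+D208 (starts at byte 2)
Byte[5]=E4: 3-byte lead, need 2 cont bytes. acc=0x4
Byte[6]=A9: continuation. acc=(acc<<6)|0x29=0x129
Byte[7]=AB: continuation. acc=(acc<<6)|0x2B=0x4A6B
Completed: cp=U+4A6B (starts at byte 5)
Byte[8]=CC: 2-byte lead, need 1 cont bytes. acc=0xC
Byte[9]=91: continuation. acc=(acc<<6)|0x11=0x311
Completed: cp=U+0311 (starts at byte 8)
Byte[10]=53: 1-byte ASCII. cp=U+0053

Answer: U+006E U+0067 U+D208 U+4A6B U+0311 U+0053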